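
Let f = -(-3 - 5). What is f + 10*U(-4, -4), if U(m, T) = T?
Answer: -32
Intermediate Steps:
f = 8 (f = -1*(-8) = 8)
f + 10*U(-4, -4) = 8 + 10*(-4) = 8 - 40 = -32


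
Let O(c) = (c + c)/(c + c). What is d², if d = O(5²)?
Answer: 1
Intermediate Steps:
O(c) = 1 (O(c) = (2*c)/((2*c)) = (2*c)*(1/(2*c)) = 1)
d = 1
d² = 1² = 1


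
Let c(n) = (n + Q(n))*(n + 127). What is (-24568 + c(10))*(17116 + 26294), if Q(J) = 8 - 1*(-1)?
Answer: -953500650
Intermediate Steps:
Q(J) = 9 (Q(J) = 8 + 1 = 9)
c(n) = (9 + n)*(127 + n) (c(n) = (n + 9)*(n + 127) = (9 + n)*(127 + n))
(-24568 + c(10))*(17116 + 26294) = (-24568 + (1143 + 10² + 136*10))*(17116 + 26294) = (-24568 + (1143 + 100 + 1360))*43410 = (-24568 + 2603)*43410 = -21965*43410 = -953500650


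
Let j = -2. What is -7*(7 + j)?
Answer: -35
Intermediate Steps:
-7*(7 + j) = -7*(7 - 2) = -7*5 = -35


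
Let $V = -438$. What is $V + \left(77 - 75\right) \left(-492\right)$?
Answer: $-1422$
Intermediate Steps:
$V + \left(77 - 75\right) \left(-492\right) = -438 + \left(77 - 75\right) \left(-492\right) = -438 + 2 \left(-492\right) = -438 - 984 = -1422$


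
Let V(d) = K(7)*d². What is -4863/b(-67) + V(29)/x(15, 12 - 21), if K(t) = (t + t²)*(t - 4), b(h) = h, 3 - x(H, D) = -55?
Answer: 168075/67 ≈ 2508.6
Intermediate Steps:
x(H, D) = 58 (x(H, D) = 3 - 1*(-55) = 3 + 55 = 58)
K(t) = (-4 + t)*(t + t²) (K(t) = (t + t²)*(-4 + t) = (-4 + t)*(t + t²))
V(d) = 168*d² (V(d) = (7*(-4 + 7² - 3*7))*d² = (7*(-4 + 49 - 21))*d² = (7*24)*d² = 168*d²)
-4863/b(-67) + V(29)/x(15, 12 - 21) = -4863/(-67) + (168*29²)/58 = -4863*(-1/67) + (168*841)*(1/58) = 4863/67 + 141288*(1/58) = 4863/67 + 2436 = 168075/67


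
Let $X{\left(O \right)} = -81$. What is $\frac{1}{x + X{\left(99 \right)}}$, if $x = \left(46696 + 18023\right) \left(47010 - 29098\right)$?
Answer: $\frac{1}{1159246647} \approx 8.6263 \cdot 10^{-10}$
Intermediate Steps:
$x = 1159246728$ ($x = 64719 \cdot 17912 = 1159246728$)
$\frac{1}{x + X{\left(99 \right)}} = \frac{1}{1159246728 - 81} = \frac{1}{1159246647}$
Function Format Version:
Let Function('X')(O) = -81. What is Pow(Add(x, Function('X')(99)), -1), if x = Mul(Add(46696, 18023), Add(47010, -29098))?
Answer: Rational(1, 1159246647) ≈ 8.6263e-10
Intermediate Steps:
x = 1159246728 (x = Mul(64719, 17912) = 1159246728)
Pow(Add(x, Function('X')(99)), -1) = Pow(Add(1159246728, -81), -1) = Pow(1159246647, -1) = Rational(1, 1159246647)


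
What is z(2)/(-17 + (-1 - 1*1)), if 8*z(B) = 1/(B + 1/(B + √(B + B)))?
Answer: -1/342 ≈ -0.0029240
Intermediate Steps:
z(B) = 1/(8*(B + 1/(B + √2*√B))) (z(B) = 1/(8*(B + 1/(B + √(B + B)))) = 1/(8*(B + 1/(B + √(2*B)))) = 1/(8*(B + 1/(B + √2*√B))))
z(2)/(-17 + (-1 - 1*1)) = ((2 + √2*√2)/(8*(1 + 2² + √2*2^(3/2))))/(-17 + (-1 - 1*1)) = ((2 + 2)/(8*(1 + 4 + √2*(2*√2))))/(-17 + (-1 - 1)) = ((⅛)*4/(1 + 4 + 4))/(-17 - 2) = ((⅛)*4/9)/(-19) = -4/(152*9) = -1/19*1/18 = -1/342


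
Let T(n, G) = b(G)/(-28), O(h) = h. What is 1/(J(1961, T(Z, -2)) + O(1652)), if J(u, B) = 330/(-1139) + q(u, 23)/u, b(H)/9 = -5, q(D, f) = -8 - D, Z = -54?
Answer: 2233579/3686982687 ≈ 0.00060580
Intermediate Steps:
b(H) = -45 (b(H) = 9*(-5) = -45)
T(n, G) = 45/28 (T(n, G) = -45/(-28) = -45*(-1/28) = 45/28)
J(u, B) = -330/1139 + (-8 - u)/u (J(u, B) = 330/(-1139) + (-8 - u)/u = 330*(-1/1139) + (-8 - u)/u = -330/1139 + (-8 - u)/u)
1/(J(1961, T(Z, -2)) + O(1652)) = 1/((-1469/1139 - 8/1961) + 1652) = 1/(-2889821/2233579 + 1652) = 1/(3686982687/2233579) = 2233579/3686982687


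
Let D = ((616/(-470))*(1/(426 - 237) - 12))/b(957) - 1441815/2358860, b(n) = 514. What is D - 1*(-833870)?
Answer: 641497485743135933/769302088380 ≈ 8.3387e+5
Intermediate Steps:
D = -446694294667/769302088380 (D = ((616/(-470))*(1/(426 - 237) - 12))/514 - 1441815/2358860 = ((616*(-1/470))*(1/189 - 12))*(1/514) - 1441815*1/2358860 = -308*(1/189 - 12)/235*(1/514) - 288363/471772 = -308/235*(-2267/189)*(1/514) - 288363/471772 = (99748/6345)*(1/514) - 288363/471772 = 49874/1630665 - 288363/471772 = -446694294667/769302088380 ≈ -0.58065)
D - 1*(-833870) = -446694294667/769302088380 - 1*(-833870) = -446694294667/769302088380 + 833870 = 641497485743135933/769302088380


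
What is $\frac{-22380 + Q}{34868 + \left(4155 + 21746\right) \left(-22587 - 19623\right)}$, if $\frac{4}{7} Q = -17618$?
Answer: $\frac{106423}{2186492684} \approx 4.8673 \cdot 10^{-5}$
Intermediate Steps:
$Q = - \frac{61663}{2}$ ($Q = \frac{7}{4} \left(-17618\right) = - \frac{61663}{2} \approx -30832.0$)
$\frac{-22380 + Q}{34868 + \left(4155 + 21746\right) \left(-22587 - 19623\right)} = \frac{-22380 - \frac{61663}{2}}{34868 + \left(4155 + 21746\right) \left(-22587 - 19623\right)} = - \frac{106423}{2 \left(34868 + 25901 \left(-42210\right)\right)} = - \frac{106423}{2 \left(34868 - 1093281210\right)} = - \frac{106423}{2 \left(-1093246342\right)} = \left(- \frac{106423}{2}\right) \left(- \frac{1}{1093246342}\right) = \frac{106423}{2186492684}$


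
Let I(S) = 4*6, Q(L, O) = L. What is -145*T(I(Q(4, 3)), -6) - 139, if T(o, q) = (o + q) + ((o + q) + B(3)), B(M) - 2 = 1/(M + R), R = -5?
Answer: -11153/2 ≈ -5576.5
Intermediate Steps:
B(M) = 2 + 1/(-5 + M) (B(M) = 2 + 1/(M - 5) = 2 + 1/(-5 + M))
I(S) = 24
T(o, q) = 3/2 + 2*o + 2*q (T(o, q) = (o + q) + ((o + q) + (-9 + 2*3)/(-5 + 3)) = (o + q) + ((o + q) + (-9 + 6)/(-2)) = (o + q) + ((o + q) - ½*(-3)) = (o + q) + ((o + q) + 3/2) = (o + q) + (3/2 + o + q) = 3/2 + 2*o + 2*q)
-145*T(I(Q(4, 3)), -6) - 139 = -145*(3/2 + 2*24 + 2*(-6)) - 139 = -145*(3/2 + 48 - 12) - 139 = -145*75/2 - 139 = -10875/2 - 139 = -11153/2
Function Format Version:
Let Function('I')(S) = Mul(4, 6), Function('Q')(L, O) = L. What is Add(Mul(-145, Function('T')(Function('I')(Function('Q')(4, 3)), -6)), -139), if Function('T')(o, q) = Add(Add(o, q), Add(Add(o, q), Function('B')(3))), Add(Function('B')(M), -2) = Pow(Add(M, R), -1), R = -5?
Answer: Rational(-11153, 2) ≈ -5576.5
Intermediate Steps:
Function('B')(M) = Add(2, Pow(Add(-5, M), -1)) (Function('B')(M) = Add(2, Pow(Add(M, -5), -1)) = Add(2, Pow(Add(-5, M), -1)))
Function('I')(S) = 24
Function('T')(o, q) = Add(Rational(3, 2), Mul(2, o), Mul(2, q)) (Function('T')(o, q) = Add(Add(o, q), Add(Add(o, q), Mul(Pow(Add(-5, 3), -1), Add(-9, Mul(2, 3))))) = Add(Add(o, q), Add(Add(o, q), Mul(Pow(-2, -1), Add(-9, 6)))) = Add(Add(o, q), Add(Add(o, q), Mul(Rational(-1, 2), -3))) = Add(Add(o, q), Add(Add(o, q), Rational(3, 2))) = Add(Add(o, q), Add(Rational(3, 2), o, q)) = Add(Rational(3, 2), Mul(2, o), Mul(2, q)))
Add(Mul(-145, Function('T')(Function('I')(Function('Q')(4, 3)), -6)), -139) = Add(Mul(-145, Add(Rational(3, 2), Mul(2, 24), Mul(2, -6))), -139) = Add(Mul(-145, Add(Rational(3, 2), 48, -12)), -139) = Add(Mul(-145, Rational(75, 2)), -139) = Add(Rational(-10875, 2), -139) = Rational(-11153, 2)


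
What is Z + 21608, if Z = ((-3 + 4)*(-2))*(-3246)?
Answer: 28100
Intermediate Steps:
Z = 6492 (Z = (1*(-2))*(-3246) = -2*(-3246) = 6492)
Z + 21608 = 6492 + 21608 = 28100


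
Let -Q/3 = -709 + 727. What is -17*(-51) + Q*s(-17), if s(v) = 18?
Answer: -105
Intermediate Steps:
Q = -54 (Q = -3*(-709 + 727) = -3*18 = -54)
-17*(-51) + Q*s(-17) = -17*(-51) - 54*18 = 867 - 972 = -105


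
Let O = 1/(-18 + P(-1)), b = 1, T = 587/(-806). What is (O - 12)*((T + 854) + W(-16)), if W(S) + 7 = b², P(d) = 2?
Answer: -131799893/12896 ≈ -10220.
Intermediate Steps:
T = -587/806 (T = 587*(-1/806) = -587/806 ≈ -0.72829)
O = -1/16 (O = 1/(-18 + 2) = 1/(-16) = -1/16 ≈ -0.062500)
W(S) = -6 (W(S) = -7 + 1² = -7 + 1 = -6)
(O - 12)*((T + 854) + W(-16)) = (-1/16 - 12)*((-587/806 + 854) - 6) = -193*(687737/806 - 6)/16 = -193/16*682901/806 = -131799893/12896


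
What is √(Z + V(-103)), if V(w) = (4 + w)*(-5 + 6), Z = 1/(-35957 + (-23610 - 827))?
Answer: I*√361096148758/60394 ≈ 9.9499*I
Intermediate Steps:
Z = -1/60394 (Z = 1/(-35957 - 24437) = 1/(-60394) = -1/60394 ≈ -1.6558e-5)
V(w) = 4 + w (V(w) = (4 + w)*1 = 4 + w)
√(Z + V(-103)) = √(-1/60394 + (4 - 103)) = √(-1/60394 - 99) = √(-5979007/60394) = I*√361096148758/60394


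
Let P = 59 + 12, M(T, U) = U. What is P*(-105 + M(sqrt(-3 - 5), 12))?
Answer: -6603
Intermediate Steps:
P = 71
P*(-105 + M(sqrt(-3 - 5), 12)) = 71*(-105 + 12) = 71*(-93) = -6603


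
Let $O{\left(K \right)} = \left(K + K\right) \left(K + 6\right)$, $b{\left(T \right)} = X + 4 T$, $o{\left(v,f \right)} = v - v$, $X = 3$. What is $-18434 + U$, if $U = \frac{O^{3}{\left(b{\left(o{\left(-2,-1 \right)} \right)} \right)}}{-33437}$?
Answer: $- \frac{616535122}{33437} \approx -18439.0$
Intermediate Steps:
$o{\left(v,f \right)} = 0$
$b{\left(T \right)} = 3 + 4 T$
$O{\left(K \right)} = 2 K \left(6 + K\right)$
$U = - \frac{157464}{33437}$ ($U = \frac{\left(2 \left(3 + 4 \cdot 0\right) \left(6 + \left(3 + 4 \cdot 0\right)\right)\right)^{3}}{-33437} = \left(2 \left(3 + 0\right) \left(6 + \left(3 + 0\right)\right)\right)^{3} \left(- \frac{1}{33437}\right) = \left(2 \cdot 3 \left(6 + 3\right)\right)^{3} \left(- \frac{1}{33437}\right) = \left(2 \cdot 3 \cdot 9\right)^{3} \left(- \frac{1}{33437}\right) = 54^{3} \left(- \frac{1}{33437}\right) = 157464 \left(- \frac{1}{33437}\right) = - \frac{157464}{33437} \approx -4.7093$)
$-18434 + U = -18434 - \frac{157464}{33437} = - \frac{616535122}{33437}$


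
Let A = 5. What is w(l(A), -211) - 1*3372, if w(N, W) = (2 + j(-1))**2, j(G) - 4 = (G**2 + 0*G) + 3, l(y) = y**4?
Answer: -3272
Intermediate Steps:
j(G) = 7 + G**2 (j(G) = 4 + ((G**2 + 0*G) + 3) = 4 + ((G**2 + 0) + 3) = 4 + (G**2 + 3) = 4 + (3 + G**2) = 7 + G**2)
w(N, W) = 100 (w(N, W) = (2 + (7 + (-1)**2))**2 = (2 + (7 + 1))**2 = (2 + 8)**2 = 10**2 = 100)
w(l(A), -211) - 1*3372 = 100 - 1*3372 = 100 - 3372 = -3272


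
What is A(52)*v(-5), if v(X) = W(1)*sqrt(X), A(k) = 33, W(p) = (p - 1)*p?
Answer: 0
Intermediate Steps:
W(p) = p*(-1 + p) (W(p) = (-1 + p)*p = p*(-1 + p))
v(X) = 0 (v(X) = (1*(-1 + 1))*sqrt(X) = (1*0)*sqrt(X) = 0*sqrt(X) = 0)
A(52)*v(-5) = 33*0 = 0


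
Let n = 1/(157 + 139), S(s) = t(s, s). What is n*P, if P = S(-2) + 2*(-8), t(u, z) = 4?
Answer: -3/74 ≈ -0.040541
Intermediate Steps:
S(s) = 4
P = -12 (P = 4 + 2*(-8) = 4 - 16 = -12)
n = 1/296 ≈ 0.0033784
n*P = (1/296)*(-12) = -3/74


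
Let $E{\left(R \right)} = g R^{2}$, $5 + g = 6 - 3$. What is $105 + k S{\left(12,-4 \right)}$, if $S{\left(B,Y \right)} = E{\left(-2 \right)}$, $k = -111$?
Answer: $993$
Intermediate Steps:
$g = -2$ ($g = -5 + \left(6 - 3\right) = -5 + 3 = -2$)
$E{\left(R \right)} = - 2 R^{2}$
$S{\left(B,Y \right)} = -8$ ($S{\left(B,Y \right)} = - 2 \left(-2\right)^{2} = \left(-2\right) 4 = -8$)
$105 + k S{\left(12,-4 \right)} = 105 - -888 = 105 + 888 = 993$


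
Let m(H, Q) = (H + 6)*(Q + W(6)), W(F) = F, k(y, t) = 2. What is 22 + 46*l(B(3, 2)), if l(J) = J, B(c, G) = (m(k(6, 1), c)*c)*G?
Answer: 19894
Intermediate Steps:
m(H, Q) = (6 + H)*(6 + Q) (m(H, Q) = (H + 6)*(Q + 6) = (6 + H)*(6 + Q))
B(c, G) = G*c*(48 + 8*c) (B(c, G) = ((36 + 6*2 + 6*c + 2*c)*c)*G = ((36 + 12 + 6*c + 2*c)*c)*G = ((48 + 8*c)*c)*G = (c*(48 + 8*c))*G = G*c*(48 + 8*c))
22 + 46*l(B(3, 2)) = 22 + 46*(8*2*3*(6 + 3)) = 22 + 46*(8*2*3*9) = 22 + 46*432 = 22 + 19872 = 19894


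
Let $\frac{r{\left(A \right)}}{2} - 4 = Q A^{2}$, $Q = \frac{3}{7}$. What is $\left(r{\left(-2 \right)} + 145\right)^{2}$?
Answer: $\frac{1199025}{49} \approx 24470.0$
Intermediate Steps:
$Q = \frac{3}{7}$ ($Q = 3 \cdot \frac{1}{7} = \frac{3}{7} \approx 0.42857$)
$r{\left(A \right)} = 8 + \frac{6 A^{2}}{7}$ ($r{\left(A \right)} = 8 + 2 \frac{3 A^{2}}{7} = 8 + \frac{6 A^{2}}{7}$)
$\left(r{\left(-2 \right)} + 145\right)^{2} = \left(\left(8 + \frac{6 \left(-2\right)^{2}}{7}\right) + 145\right)^{2} = \left(\left(8 + \frac{6}{7} \cdot 4\right) + 145\right)^{2} = \left(\left(8 + \frac{24}{7}\right) + 145\right)^{2} = \left(\frac{80}{7} + 145\right)^{2} = \left(\frac{1095}{7}\right)^{2} = \frac{1199025}{49}$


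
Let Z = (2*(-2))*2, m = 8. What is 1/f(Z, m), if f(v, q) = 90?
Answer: 1/90 ≈ 0.011111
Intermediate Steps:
Z = -8 (Z = -4*2 = -8)
1/f(Z, m) = 1/90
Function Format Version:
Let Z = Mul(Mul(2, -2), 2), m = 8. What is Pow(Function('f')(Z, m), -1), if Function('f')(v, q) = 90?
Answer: Rational(1, 90) ≈ 0.011111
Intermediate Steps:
Z = -8 (Z = Mul(-4, 2) = -8)
Pow(Function('f')(Z, m), -1) = Pow(90, -1) = Rational(1, 90)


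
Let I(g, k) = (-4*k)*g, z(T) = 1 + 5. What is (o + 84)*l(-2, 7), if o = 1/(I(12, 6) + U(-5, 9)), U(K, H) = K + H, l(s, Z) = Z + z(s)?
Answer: 310115/284 ≈ 1092.0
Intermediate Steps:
z(T) = 6
l(s, Z) = 6 + Z (l(s, Z) = Z + 6 = 6 + Z)
U(K, H) = H + K
I(g, k) = -4*g*k
o = -1/284 (o = 1/(-4*12*6 + (9 - 5)) = 1/(-288 + 4) = 1/(-284) = -1/284 ≈ -0.0035211)
(o + 84)*l(-2, 7) = (-1/284 + 84)*(6 + 7) = (23855/284)*13 = 310115/284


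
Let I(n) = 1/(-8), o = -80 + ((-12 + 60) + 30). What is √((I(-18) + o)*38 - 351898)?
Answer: 3*I*√156435/2 ≈ 593.28*I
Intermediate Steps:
o = -2 (o = -80 + (48 + 30) = -80 + 78 = -2)
I(n) = -⅛
√((I(-18) + o)*38 - 351898) = √((-⅛ - 2)*38 - 351898) = √(-17/8*38 - 351898) = √(-323/4 - 351898) = √(-1407915/4) = 3*I*√156435/2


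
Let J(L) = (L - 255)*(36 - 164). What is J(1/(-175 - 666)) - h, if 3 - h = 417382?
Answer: 378466107/841 ≈ 4.5002e+5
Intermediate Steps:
J(L) = 32640 - 128*L (J(L) = (-255 + L)*(-128) = 32640 - 128*L)
h = -417379 (h = 3 - 1*417382 = 3 - 417382 = -417379)
J(1/(-175 - 666)) - h = (32640 - 128/(-175 - 666)) - 1*(-417379) = (32640 - 128/(-841)) + 417379 = (32640 - 128*(-1/841)) + 417379 = (32640 + 128/841) + 417379 = 27450368/841 + 417379 = 378466107/841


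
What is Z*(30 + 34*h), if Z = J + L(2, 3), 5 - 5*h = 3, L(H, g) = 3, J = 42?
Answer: 1962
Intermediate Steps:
h = ⅖ (h = 1 - ⅕*3 = 1 - ⅗ = ⅖ ≈ 0.40000)
Z = 45 (Z = 42 + 3 = 45)
Z*(30 + 34*h) = 45*(30 + 34*(⅖)) = 45*(30 + 68/5) = 45*(218/5) = 1962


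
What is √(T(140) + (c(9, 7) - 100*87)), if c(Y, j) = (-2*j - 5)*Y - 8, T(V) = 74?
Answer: I*√8805 ≈ 93.835*I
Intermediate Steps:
c(Y, j) = -8 + Y*(-5 - 2*j) (c(Y, j) = (-5 - 2*j)*Y - 8 = Y*(-5 - 2*j) - 8 = -8 + Y*(-5 - 2*j))
√(T(140) + (c(9, 7) - 100*87)) = √(74 + ((-8 - 5*9 - 2*9*7) - 100*87)) = √(74 + ((-8 - 45 - 126) - 8700)) = √(74 + (-179 - 8700)) = √(74 - 8879) = √(-8805) = I*√8805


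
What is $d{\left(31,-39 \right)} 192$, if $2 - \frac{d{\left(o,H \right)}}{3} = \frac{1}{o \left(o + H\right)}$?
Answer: $\frac{35784}{31} \approx 1154.3$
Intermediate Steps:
$d{\left(o,H \right)} = 6 - \frac{3}{o \left(H + o\right)}$ ($d{\left(o,H \right)} = 6 - \frac{3}{o \left(o + H\right)} = 6 - \frac{3}{o \left(H + o\right)}$)
$d{\left(31,-39 \right)} 192 = \frac{3 \left(-1 + 2 \cdot 31^{2} + 2 \left(-39\right) 31\right)}{31 \left(-39 + 31\right)} 192 = 3 \cdot \frac{1}{31} \frac{1}{-8} \left(-1 + 2 \cdot 961 - 2418\right) 192 = 3 \cdot \frac{1}{31} \left(- \frac{1}{8}\right) \left(-1 + 1922 - 2418\right) 192 = 3 \cdot \frac{1}{31} \left(- \frac{1}{8}\right) \left(-497\right) 192 = \frac{1491}{248} \cdot 192 = \frac{35784}{31}$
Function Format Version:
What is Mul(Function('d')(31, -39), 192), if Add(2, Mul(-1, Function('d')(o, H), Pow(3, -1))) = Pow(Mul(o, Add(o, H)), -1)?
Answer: Rational(35784, 31) ≈ 1154.3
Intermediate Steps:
Function('d')(o, H) = Add(6, Mul(-3, Pow(o, -1), Pow(Add(H, o), -1))) (Function('d')(o, H) = Add(6, Mul(-3, Pow(Mul(o, Add(o, H)), -1))) = Add(6, Mul(-3, Pow(Mul(o, Add(H, o)), -1))) = Add(6, Mul(-3, Mul(Pow(o, -1), Pow(Add(H, o), -1)))) = Add(6, Mul(-3, Pow(o, -1), Pow(Add(H, o), -1))))
Mul(Function('d')(31, -39), 192) = Mul(Mul(3, Pow(31, -1), Pow(Add(-39, 31), -1), Add(-1, Mul(2, Pow(31, 2)), Mul(2, -39, 31))), 192) = Mul(Mul(3, Rational(1, 31), Pow(-8, -1), Add(-1, Mul(2, 961), -2418)), 192) = Mul(Mul(3, Rational(1, 31), Rational(-1, 8), Add(-1, 1922, -2418)), 192) = Mul(Mul(3, Rational(1, 31), Rational(-1, 8), -497), 192) = Mul(Rational(1491, 248), 192) = Rational(35784, 31)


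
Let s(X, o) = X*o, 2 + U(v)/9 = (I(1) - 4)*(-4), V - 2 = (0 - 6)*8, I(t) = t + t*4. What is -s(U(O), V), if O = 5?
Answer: -2484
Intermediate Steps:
I(t) = 5*t (I(t) = t + 4*t = 5*t)
V = -46 (V = 2 + (0 - 6)*8 = 2 - 6*8 = 2 - 48 = -46)
U(v) = -54 (U(v) = -18 + 9*((5*1 - 4)*(-4)) = -18 + 9*((5 - 4)*(-4)) = -18 + 9*(1*(-4)) = -18 + 9*(-4) = -18 - 36 = -54)
-s(U(O), V) = -(-54)*(-46) = -1*2484 = -2484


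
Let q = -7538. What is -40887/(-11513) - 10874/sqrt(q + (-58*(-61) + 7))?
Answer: 40887/11513 + 10874*I*sqrt(33)/363 ≈ 3.5514 + 172.08*I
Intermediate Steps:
-40887/(-11513) - 10874/sqrt(q + (-58*(-61) + 7)) = -40887/(-11513) - 10874/sqrt(-7538 + (-58*(-61) + 7)) = -40887*(-1/11513) - 10874/sqrt(-7538 + (3538 + 7)) = 40887/11513 - 10874/sqrt(-7538 + 3545) = 40887/11513 - 10874*(-I*sqrt(33)/363) = 40887/11513 - (-10874)*I*sqrt(33)/363 = 40887/11513 + 10874*I*sqrt(33)/363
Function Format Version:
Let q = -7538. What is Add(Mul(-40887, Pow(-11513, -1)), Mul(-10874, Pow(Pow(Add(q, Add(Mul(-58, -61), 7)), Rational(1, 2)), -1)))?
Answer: Add(Rational(40887, 11513), Mul(Rational(10874, 363), I, Pow(33, Rational(1, 2)))) ≈ Add(3.5514, Mul(172.08, I))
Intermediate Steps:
Add(Mul(-40887, Pow(-11513, -1)), Mul(-10874, Pow(Pow(Add(q, Add(Mul(-58, -61), 7)), Rational(1, 2)), -1))) = Add(Mul(-40887, Pow(-11513, -1)), Mul(-10874, Pow(Pow(Add(-7538, Add(Mul(-58, -61), 7)), Rational(1, 2)), -1))) = Add(Mul(-40887, Rational(-1, 11513)), Mul(-10874, Pow(Pow(Add(-7538, Add(3538, 7)), Rational(1, 2)), -1))) = Add(Rational(40887, 11513), Mul(-10874, Pow(Pow(Add(-7538, 3545), Rational(1, 2)), -1))) = Add(Rational(40887, 11513), Mul(-10874, Pow(Pow(-3993, Rational(1, 2)), -1))) = Add(Rational(40887, 11513), Mul(-10874, Pow(Mul(11, I, Pow(33, Rational(1, 2))), -1))) = Add(Rational(40887, 11513), Mul(-10874, Mul(Rational(-1, 363), I, Pow(33, Rational(1, 2))))) = Add(Rational(40887, 11513), Mul(Rational(10874, 363), I, Pow(33, Rational(1, 2))))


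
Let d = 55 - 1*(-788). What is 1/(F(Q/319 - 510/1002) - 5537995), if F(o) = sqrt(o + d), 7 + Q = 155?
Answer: -59005121527/326770067981937017 - 2*sqrt(598079190005)/1633850339909685085 ≈ -1.8057e-7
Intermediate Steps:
Q = 148 (Q = -7 + 155 = 148)
d = 843 (d = 55 + 788 = 843)
F(o) = sqrt(843 + o) (F(o) = sqrt(o + 843) = sqrt(843 + o))
1/(F(Q/319 - 510/1002) - 5537995) = 1/(sqrt(843 + (148/319 - 510/1002)) - 5537995) = 1/(sqrt(843 + (148*(1/319) - 510*1/1002)) - 5537995) = 1/(sqrt(843 + (148/319 - 85/167)) - 5537995) = 1/(sqrt(843 - 2399/53273) - 5537995) = 1/(sqrt(44906740/53273) - 5537995) = 1/(2*sqrt(598079190005)/53273 - 5537995) = 1/(-5537995 + 2*sqrt(598079190005)/53273)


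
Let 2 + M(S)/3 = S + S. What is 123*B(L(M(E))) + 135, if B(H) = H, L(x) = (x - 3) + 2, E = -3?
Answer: -2940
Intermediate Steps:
M(S) = -6 + 6*S (M(S) = -6 + 3*(S + S) = -6 + 3*(2*S) = -6 + 6*S)
L(x) = -1 + x (L(x) = (-3 + x) + 2 = -1 + x)
123*B(L(M(E))) + 135 = 123*(-1 + (-6 + 6*(-3))) + 135 = 123*(-1 + (-6 - 18)) + 135 = 123*(-1 - 24) + 135 = 123*(-25) + 135 = -3075 + 135 = -2940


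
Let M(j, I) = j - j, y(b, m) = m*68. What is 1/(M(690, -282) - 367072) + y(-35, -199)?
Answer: -4967218305/367072 ≈ -13532.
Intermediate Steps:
y(b, m) = 68*m
M(j, I) = 0
1/(M(690, -282) - 367072) + y(-35, -199) = 1/(0 - 367072) + 68*(-199) = 1/(-367072) - 13532 = -1/367072 - 13532 = -4967218305/367072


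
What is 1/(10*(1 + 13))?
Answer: 1/140 ≈ 0.0071429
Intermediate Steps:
1/(10*(1 + 13)) = 1/(10*14) = 1/140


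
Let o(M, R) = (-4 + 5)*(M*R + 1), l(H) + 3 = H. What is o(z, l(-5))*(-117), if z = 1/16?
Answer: -117/2 ≈ -58.500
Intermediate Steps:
l(H) = -3 + H
z = 1/16 ≈ 0.062500
o(M, R) = 1 + M*R (o(M, R) = 1*(1 + M*R) = 1 + M*R)
o(z, l(-5))*(-117) = (1 + (-3 - 5)/16)*(-117) = (1 + (1/16)*(-8))*(-117) = (1 - ½)*(-117) = (½)*(-117) = -117/2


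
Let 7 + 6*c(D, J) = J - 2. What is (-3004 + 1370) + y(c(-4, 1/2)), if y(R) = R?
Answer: -19625/12 ≈ -1635.4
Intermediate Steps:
c(D, J) = -3/2 + J/6 (c(D, J) = -7/6 + (J - 2)/6 = -7/6 + (-2 + J)/6 = -7/6 + (-⅓ + J/6) = -3/2 + J/6)
(-3004 + 1370) + y(c(-4, 1/2)) = (-3004 + 1370) + (-3/2 + (⅙)/2) = -1634 + (-3/2 + (⅙)*(½)) = -1634 + (-3/2 + 1/12) = -1634 - 17/12 = -19625/12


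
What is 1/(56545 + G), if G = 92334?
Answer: 1/148879 ≈ 6.7169e-6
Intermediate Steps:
1/(56545 + G) = 1/(56545 + 92334) = 1/148879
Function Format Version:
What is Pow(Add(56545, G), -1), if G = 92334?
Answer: Rational(1, 148879) ≈ 6.7169e-6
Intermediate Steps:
Pow(Add(56545, G), -1) = Pow(Add(56545, 92334), -1) = Pow(148879, -1) = Rational(1, 148879)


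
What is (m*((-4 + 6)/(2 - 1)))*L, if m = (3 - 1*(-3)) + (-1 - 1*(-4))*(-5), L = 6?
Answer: -108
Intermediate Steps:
m = -9 (m = (3 + 3) + (-1 + 4)*(-5) = 6 + 3*(-5) = 6 - 15 = -9)
(m*((-4 + 6)/(2 - 1)))*L = -9*(-4 + 6)/(2 - 1)*6 = -18/1*6 = -18*6 = -108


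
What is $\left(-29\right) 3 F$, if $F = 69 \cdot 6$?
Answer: $-36018$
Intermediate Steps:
$F = 414$
$\left(-29\right) 3 F = \left(-29\right) 3 \cdot 414 = \left(-87\right) 414 = -36018$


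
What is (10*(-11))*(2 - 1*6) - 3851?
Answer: -3411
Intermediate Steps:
(10*(-11))*(2 - 1*6) - 3851 = -110*(2 - 6) - 3851 = -110*(-4) - 3851 = 440 - 3851 = -3411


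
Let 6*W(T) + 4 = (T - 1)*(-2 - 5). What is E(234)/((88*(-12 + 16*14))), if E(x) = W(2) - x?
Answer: -1415/111936 ≈ -0.012641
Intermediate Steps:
W(T) = ½ - 7*T/6 (W(T) = -⅔ + ((T - 1)*(-2 - 5))/6 = -⅔ + ((-1 + T)*(-7))/6 = -⅔ + (7 - 7*T)/6 = -⅔ + (7/6 - 7*T/6) = ½ - 7*T/6)
E(x) = -11/6 - x (E(x) = (½ - 7/6*2) - x = (½ - 7/3) - x = -11/6 - x)
E(234)/((88*(-12 + 16*14))) = (-11/6 - 1*234)/((88*(-12 + 16*14))) = (-11/6 - 234)/((88*(-12 + 224))) = -1415/(6*(88*212)) = -1415/6/18656 = -1415/6*1/18656 = -1415/111936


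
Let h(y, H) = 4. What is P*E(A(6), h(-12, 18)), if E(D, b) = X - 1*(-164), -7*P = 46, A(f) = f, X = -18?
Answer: -6716/7 ≈ -959.43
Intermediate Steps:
P = -46/7 (P = -⅐*46 = -46/7 ≈ -6.5714)
E(D, b) = 146 (E(D, b) = -18 - 1*(-164) = -18 + 164 = 146)
P*E(A(6), h(-12, 18)) = -46/7*146 = -6716/7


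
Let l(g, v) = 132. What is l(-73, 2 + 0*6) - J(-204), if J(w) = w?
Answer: 336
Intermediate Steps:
l(-73, 2 + 0*6) - J(-204) = 132 - 1*(-204) = 132 + 204 = 336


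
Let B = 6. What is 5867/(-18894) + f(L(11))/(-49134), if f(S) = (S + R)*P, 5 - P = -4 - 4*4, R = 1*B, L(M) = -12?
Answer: -47572513/154722966 ≈ -0.30747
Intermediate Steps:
R = 6 (R = 1*6 = 6)
P = 25 (P = 5 - (-4 - 4*4) = 5 - (-4 - 16) = 5 - 1*(-20) = 5 + 20 = 25)
f(S) = 150 + 25*S (f(S) = (S + 6)*25 = (6 + S)*25 = 150 + 25*S)
5867/(-18894) + f(L(11))/(-49134) = 5867/(-18894) + (150 + 25*(-12))/(-49134) = 5867*(-1/18894) + (150 - 300)*(-1/49134) = -5867/18894 - 150*(-1/49134) = -5867/18894 + 25/8189 = -47572513/154722966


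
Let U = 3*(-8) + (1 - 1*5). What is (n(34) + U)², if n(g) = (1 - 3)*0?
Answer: 784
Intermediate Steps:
U = -28 (U = -24 + (1 - 5) = -24 - 4 = -28)
n(g) = 0 (n(g) = -2*0 = 0)
(n(34) + U)² = (0 - 28)² = (-28)² = 784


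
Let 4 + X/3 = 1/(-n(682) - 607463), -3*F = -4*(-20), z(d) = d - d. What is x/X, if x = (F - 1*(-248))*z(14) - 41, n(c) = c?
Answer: 8311315/2432581 ≈ 3.4167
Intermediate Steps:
z(d) = 0
F = -80/3 (F = -(-4)*(-20)/3 = -⅓*80 = -80/3 ≈ -26.667)
x = -41 (x = (-80/3 - 1*(-248))*0 - 41 = (-80/3 + 248)*0 - 41 = (664/3)*0 - 41 = 0 - 41 = -41)
X = -2432581/202715 (X = -12 + 3/(-1*682 - 607463) = -12 + 3/(-682 - 607463) = -12 + 3/(-608145) = -12 + 3*(-1/608145) = -12 - 1/202715 = -2432581/202715 ≈ -12.000)
x/X = -41/(-2432581/202715) = -41*(-202715/2432581) = 8311315/2432581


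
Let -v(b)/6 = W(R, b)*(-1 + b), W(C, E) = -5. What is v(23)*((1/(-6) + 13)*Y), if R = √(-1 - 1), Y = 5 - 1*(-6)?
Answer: 93170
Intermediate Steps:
Y = 11 (Y = 5 + 6 = 11)
R = I*√2 (R = √(-2) = I*√2 ≈ 1.4142*I)
v(b) = -30 + 30*b (v(b) = -(-30)*(-1 + b) = -6*(5 - 5*b) = -30 + 30*b)
v(23)*((1/(-6) + 13)*Y) = (-30 + 30*23)*((1/(-6) + 13)*11) = (-30 + 690)*((-⅙ + 13)*11) = 660*((77/6)*11) = 660*(847/6) = 93170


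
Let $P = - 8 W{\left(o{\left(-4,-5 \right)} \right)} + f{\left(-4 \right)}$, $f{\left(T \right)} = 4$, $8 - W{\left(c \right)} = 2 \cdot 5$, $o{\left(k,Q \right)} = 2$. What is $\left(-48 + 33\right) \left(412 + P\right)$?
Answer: $-6480$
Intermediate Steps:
$W{\left(c \right)} = -2$ ($W{\left(c \right)} = 8 - 2 \cdot 5 = 8 - 10 = -2$)
$P = 20$ ($P = \left(-8\right) \left(-2\right) + 4 = 16 + 4 = 20$)
$\left(-48 + 33\right) \left(412 + P\right) = \left(-48 + 33\right) \left(412 + 20\right) = \left(-15\right) 432 = -6480$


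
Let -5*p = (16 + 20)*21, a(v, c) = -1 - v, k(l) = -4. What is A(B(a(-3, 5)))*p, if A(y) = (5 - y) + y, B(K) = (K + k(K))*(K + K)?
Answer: -756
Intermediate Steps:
B(K) = 2*K*(-4 + K) (B(K) = (K - 4)*(K + K) = (-4 + K)*(2*K) = 2*K*(-4 + K))
A(y) = 5
p = -756/5 (p = -(16 + 20)*21/5 = -36*21/5 = -1/5*756 = -756/5 ≈ -151.20)
A(B(a(-3, 5)))*p = 5*(-756/5) = -756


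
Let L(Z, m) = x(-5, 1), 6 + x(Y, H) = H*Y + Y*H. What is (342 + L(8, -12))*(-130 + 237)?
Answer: 34882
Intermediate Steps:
x(Y, H) = -6 + 2*H*Y (x(Y, H) = -6 + (H*Y + Y*H) = -6 + (H*Y + H*Y) = -6 + 2*H*Y)
L(Z, m) = -16 (L(Z, m) = -6 + 2*1*(-5) = -6 - 10 = -16)
(342 + L(8, -12))*(-130 + 237) = (342 - 16)*(-130 + 237) = 326*107 = 34882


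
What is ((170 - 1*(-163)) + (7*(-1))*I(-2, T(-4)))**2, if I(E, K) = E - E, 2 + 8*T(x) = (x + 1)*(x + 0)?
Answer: 110889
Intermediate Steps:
T(x) = -1/4 + x*(1 + x)/8 (T(x) = -1/4 + ((x + 1)*(x + 0))/8 = -1/4 + ((1 + x)*x)/8 = -1/4 + (x*(1 + x))/8 = -1/4 + x*(1 + x)/8)
I(E, K) = 0
((170 - 1*(-163)) + (7*(-1))*I(-2, T(-4)))**2 = ((170 - 1*(-163)) + (7*(-1))*0)**2 = ((170 + 163) - 7*0)**2 = (333 + 0)**2 = 333**2 = 110889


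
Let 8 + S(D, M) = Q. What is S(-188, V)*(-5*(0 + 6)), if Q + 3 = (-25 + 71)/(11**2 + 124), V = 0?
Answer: 15894/49 ≈ 324.37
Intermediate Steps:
Q = -689/245 (Q = -3 + (-25 + 71)/(11**2 + 124) = -3 + 46/(121 + 124) = -3 + 46/245 = -689/245 ≈ -2.8122)
S(D, M) = -2649/245 (S(D, M) = -8 - 689/245 = -2649/245)
S(-188, V)*(-5*(0 + 6)) = -(-2649)*(0 + 6)/49 = -(-2649)*6/49 = -2649/245*(-30) = 15894/49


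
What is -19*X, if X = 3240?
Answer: -61560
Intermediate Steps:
-19*X = -19*3240 = -61560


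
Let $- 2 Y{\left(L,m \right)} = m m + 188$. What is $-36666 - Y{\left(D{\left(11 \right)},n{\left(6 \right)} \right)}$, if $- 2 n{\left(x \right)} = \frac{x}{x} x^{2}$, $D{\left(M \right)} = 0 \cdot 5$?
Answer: $-36410$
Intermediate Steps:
$D{\left(M \right)} = 0$
$n{\left(x \right)} = - \frac{x^{2}}{2}$ ($n{\left(x \right)} = - \frac{\frac{x}{x} x^{2}}{2} = - \frac{1 x^{2}}{2} = - \frac{x^{2}}{2}$)
$Y{\left(L,m \right)} = -94 - \frac{m^{2}}{2}$ ($Y{\left(L,m \right)} = - \frac{m m + 188}{2} = - \frac{m^{2} + 188}{2} = - \frac{188 + m^{2}}{2} = -94 - \frac{m^{2}}{2}$)
$-36666 - Y{\left(D{\left(11 \right)},n{\left(6 \right)} \right)} = -36666 - \left(-94 - \frac{\left(- \frac{6^{2}}{2}\right)^{2}}{2}\right) = -36666 - \left(-94 - \frac{\left(\left(- \frac{1}{2}\right) 36\right)^{2}}{2}\right) = -36666 - \left(-94 - \frac{\left(-18\right)^{2}}{2}\right) = -36666 - \left(-94 - 162\right) = -36666 - -256 = -36666 + 256 = -36410$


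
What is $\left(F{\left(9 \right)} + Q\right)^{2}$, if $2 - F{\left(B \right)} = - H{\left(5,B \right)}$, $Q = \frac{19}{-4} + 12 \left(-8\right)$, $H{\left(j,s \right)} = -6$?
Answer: $\frac{175561}{16} \approx 10973.0$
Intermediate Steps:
$Q = - \frac{403}{4}$ ($Q = 19 \left(- \frac{1}{4}\right) - 96 = - \frac{19}{4} - 96 = - \frac{403}{4} \approx -100.75$)
$F{\left(B \right)} = -4$ ($F{\left(B \right)} = 2 - \left(-1\right) \left(-6\right) = 2 - 6 = -4$)
$\left(F{\left(9 \right)} + Q\right)^{2} = \left(-4 - \frac{403}{4}\right)^{2} = \left(- \frac{419}{4}\right)^{2} = \frac{175561}{16}$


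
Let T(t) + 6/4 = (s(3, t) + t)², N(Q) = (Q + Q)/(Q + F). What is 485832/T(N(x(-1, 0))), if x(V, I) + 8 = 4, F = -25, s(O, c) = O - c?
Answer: 323888/5 ≈ 64778.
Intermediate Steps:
x(V, I) = -4 (x(V, I) = -8 + 4 = -4)
N(Q) = 2*Q/(-25 + Q) (N(Q) = (Q + Q)/(Q - 25) = (2*Q)/(-25 + Q) = 2*Q/(-25 + Q))
T(t) = 15/2 (T(t) = -3/2 + ((3 - t) + t)² = -3/2 + 3² = -3/2 + 9 = 15/2)
485832/T(N(x(-1, 0))) = 485832/(15/2) = 485832*(2/15) = 323888/5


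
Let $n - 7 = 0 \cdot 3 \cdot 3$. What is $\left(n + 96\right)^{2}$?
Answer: $10609$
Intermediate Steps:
$n = 7$ ($n = 7 + 0 \cdot 3 \cdot 3 = 7 + 0 \cdot 3 = 7 + 0 = 7$)
$\left(n + 96\right)^{2} = \left(7 + 96\right)^{2} = 103^{2} = 10609$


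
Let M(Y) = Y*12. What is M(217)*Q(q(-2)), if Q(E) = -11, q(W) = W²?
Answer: -28644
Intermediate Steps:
M(Y) = 12*Y
M(217)*Q(q(-2)) = (12*217)*(-11) = 2604*(-11) = -28644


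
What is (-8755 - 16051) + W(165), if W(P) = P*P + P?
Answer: 2584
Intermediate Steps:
W(P) = P + P**2 (W(P) = P**2 + P = P + P**2)
(-8755 - 16051) + W(165) = (-8755 - 16051) + 165*(1 + 165) = -24806 + 165*166 = -24806 + 27390 = 2584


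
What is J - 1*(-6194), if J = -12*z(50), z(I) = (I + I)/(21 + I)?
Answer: 438574/71 ≈ 6177.1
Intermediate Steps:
z(I) = 2*I/(21 + I) (z(I) = (2*I)/(21 + I) = 2*I/(21 + I))
J = -1200/71 (J = -24*50/(21 + 50) = -24*50/71 = -12*100/71 = -1200/71 ≈ -16.901)
J - 1*(-6194) = -1200/71 - 1*(-6194) = -1200/71 + 6194 = 438574/71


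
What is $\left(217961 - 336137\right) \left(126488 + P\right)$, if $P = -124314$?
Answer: $-256914624$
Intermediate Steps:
$\left(217961 - 336137\right) \left(126488 + P\right) = \left(217961 - 336137\right) \left(126488 - 124314\right) = \left(-118176\right) 2174 = -256914624$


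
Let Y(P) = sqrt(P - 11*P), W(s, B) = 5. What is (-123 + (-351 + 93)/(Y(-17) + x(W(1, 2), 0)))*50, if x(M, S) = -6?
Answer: -450750/67 - 6450*sqrt(170)/67 ≈ -7982.8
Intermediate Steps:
Y(P) = sqrt(10)*sqrt(-P) (Y(P) = sqrt(-10*P) = sqrt(10)*sqrt(-P))
(-123 + (-351 + 93)/(Y(-17) + x(W(1, 2), 0)))*50 = (-123 + (-351 + 93)/(sqrt(10)*sqrt(-1*(-17)) - 6))*50 = (-123 - 258/(sqrt(10)*sqrt(17) - 6))*50 = (-123 - 258/(sqrt(170) - 6))*50 = (-123 - 258/(-6 + sqrt(170)))*50 = -6150 - 12900/(-6 + sqrt(170))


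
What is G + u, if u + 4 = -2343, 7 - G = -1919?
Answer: -421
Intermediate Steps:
G = 1926 (G = 7 - 1*(-1919) = 7 + 1919 = 1926)
u = -2347 (u = -4 - 2343 = -2347)
G + u = 1926 - 2347 = -421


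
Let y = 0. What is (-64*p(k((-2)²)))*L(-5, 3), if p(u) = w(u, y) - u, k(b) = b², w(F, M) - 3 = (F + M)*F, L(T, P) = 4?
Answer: -62208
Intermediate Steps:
w(F, M) = 3 + F*(F + M) (w(F, M) = 3 + (F + M)*F = 3 + F*(F + M))
p(u) = 3 + u² - u (p(u) = (3 + u² + u*0) - u = (3 + u² + 0) - u = (3 + u²) - u = 3 + u² - u)
(-64*p(k((-2)²)))*L(-5, 3) = -64*(3 + (((-2)²)²)² - ((-2)²)²)*4 = -64*(3 + (4²)² - 1*4²)*4 = -64*(3 + 16² - 1*16)*4 = -64*(3 + 256 - 16)*4 = -64*243*4 = -15552*4 = -62208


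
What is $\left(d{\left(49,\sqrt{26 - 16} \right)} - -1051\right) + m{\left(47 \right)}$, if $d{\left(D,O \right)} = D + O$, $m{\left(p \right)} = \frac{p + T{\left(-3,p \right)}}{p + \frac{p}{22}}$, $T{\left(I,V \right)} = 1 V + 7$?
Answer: $\frac{1191322}{1081} + \sqrt{10} \approx 1105.2$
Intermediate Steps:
$T{\left(I,V \right)} = 7 + V$ ($T{\left(I,V \right)} = V + 7 = 7 + V$)
$m{\left(p \right)} = \frac{22 \left(7 + 2 p\right)}{23 p}$ ($m{\left(p \right)} = \frac{p + \left(7 + p\right)}{p + \frac{p}{22}} = \frac{7 + 2 p}{p + p \frac{1}{22}} = \frac{7 + 2 p}{p + \frac{p}{22}} = \frac{7 + 2 p}{\frac{23}{22} p} = \left(7 + 2 p\right) \frac{22}{23 p} = \frac{22 \left(7 + 2 p\right)}{23 p}$)
$\left(d{\left(49,\sqrt{26 - 16} \right)} - -1051\right) + m{\left(47 \right)} = \left(\left(49 + \sqrt{26 - 16}\right) - -1051\right) + \frac{22 \left(7 + 2 \cdot 47\right)}{23 \cdot 47} = \left(\left(49 + \sqrt{10}\right) + 1051\right) + \frac{22}{23} \cdot \frac{1}{47} \left(7 + 94\right) = \left(1100 + \sqrt{10}\right) + \frac{22}{23} \cdot \frac{1}{47} \cdot 101 = \left(1100 + \sqrt{10}\right) + \frac{2222}{1081} = \frac{1191322}{1081} + \sqrt{10}$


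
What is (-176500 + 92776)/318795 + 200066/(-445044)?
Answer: -16840150721/23646300330 ≈ -0.71217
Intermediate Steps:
(-176500 + 92776)/318795 + 200066/(-445044) = -83724*1/318795 + 200066*(-1/445044) = -27908/106265 - 100033/222522 = -16840150721/23646300330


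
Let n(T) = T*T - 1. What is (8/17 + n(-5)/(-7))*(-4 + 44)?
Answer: -14080/119 ≈ -118.32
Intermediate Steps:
n(T) = -1 + T² (n(T) = T² - 1 = -1 + T²)
(8/17 + n(-5)/(-7))*(-4 + 44) = (8/17 + (-1 + (-5)²)/(-7))*(-4 + 44) = (8*(1/17) + (-1 + 25)*(-⅐))*40 = (8/17 + 24*(-⅐))*40 = (8/17 - 24/7)*40 = -352/119*40 = -14080/119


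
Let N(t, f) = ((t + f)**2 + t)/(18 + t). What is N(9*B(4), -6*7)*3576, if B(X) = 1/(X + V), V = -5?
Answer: 1029888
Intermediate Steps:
B(X) = 1/(-5 + X) (B(X) = 1/(X - 5) = 1/(-5 + X))
N(t, f) = (t + (f + t)**2)/(18 + t) (N(t, f) = ((f + t)**2 + t)/(18 + t) = (t + (f + t)**2)/(18 + t))
N(9*B(4), -6*7)*3576 = ((9/(-5 + 4) + (-6*7 + 9/(-5 + 4))**2)/(18 + 9/(-5 + 4)))*3576 = ((9/(-1) + (-42 + 9/(-1))**2)/(18 + 9/(-1)))*3576 = ((9*(-1) + (-42 + 9*(-1))**2)/(18 + 9*(-1)))*3576 = ((-9 + (-42 - 9)**2)/(18 - 9))*3576 = ((-9 + (-51)**2)/9)*3576 = ((-9 + 2601)/9)*3576 = ((1/9)*2592)*3576 = 288*3576 = 1029888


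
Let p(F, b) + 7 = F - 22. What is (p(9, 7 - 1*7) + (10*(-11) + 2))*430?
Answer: -55040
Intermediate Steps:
p(F, b) = -29 + F (p(F, b) = -7 + (F - 22) = -7 + (-22 + F) = -29 + F)
(p(9, 7 - 1*7) + (10*(-11) + 2))*430 = ((-29 + 9) + (10*(-11) + 2))*430 = (-20 + (-110 + 2))*430 = (-20 - 108)*430 = -128*430 = -55040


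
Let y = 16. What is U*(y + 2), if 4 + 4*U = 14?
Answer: 45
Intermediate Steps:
U = 5/2 (U = -1 + (1/4)*14 = -1 + 7/2 = 5/2 ≈ 2.5000)
U*(y + 2) = 5*(16 + 2)/2 = (5/2)*18 = 45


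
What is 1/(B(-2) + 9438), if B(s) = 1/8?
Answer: 8/75505 ≈ 0.00010595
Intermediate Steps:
B(s) = 1/8
1/(B(-2) + 9438) = 1/(1/8 + 9438) = 1/(75505/8) = 8/75505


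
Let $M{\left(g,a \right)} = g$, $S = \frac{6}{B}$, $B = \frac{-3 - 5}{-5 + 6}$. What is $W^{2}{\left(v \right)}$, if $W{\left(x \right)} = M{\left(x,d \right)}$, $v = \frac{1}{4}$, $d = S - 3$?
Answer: $\frac{1}{16} \approx 0.0625$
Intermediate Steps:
$B = -8$ ($B = - \frac{8}{1} = \left(-8\right) 1 = -8$)
$S = - \frac{3}{4}$ ($S = \frac{6}{-8} = 6 \left(- \frac{1}{8}\right) = - \frac{3}{4} \approx -0.75$)
$d = - \frac{15}{4}$ ($d = - \frac{3}{4} - 3 = - \frac{15}{4} \approx -3.75$)
$v = \frac{1}{4} \approx 0.25$
$W{\left(x \right)} = x$
$W^{2}{\left(v \right)} = \left(\frac{1}{4}\right)^{2} = \frac{1}{16}$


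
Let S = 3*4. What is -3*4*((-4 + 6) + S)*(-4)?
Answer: 672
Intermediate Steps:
S = 12
-3*4*((-4 + 6) + S)*(-4) = -3*4*((-4 + 6) + 12)*(-4) = -3*4*(2 + 12)*(-4) = -3*4*14*(-4) = -168*(-4) = -3*(-224) = 672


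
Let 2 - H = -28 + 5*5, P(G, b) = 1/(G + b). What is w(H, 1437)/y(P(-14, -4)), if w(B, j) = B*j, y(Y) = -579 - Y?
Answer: -129330/10421 ≈ -12.411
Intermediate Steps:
H = 5 (H = 2 - (-28 + 5*5) = 2 - (-28 + 25) = 2 - 1*(-3) = 2 + 3 = 5)
w(H, 1437)/y(P(-14, -4)) = (5*1437)/(-579 - 1/(-14 - 4)) = 7185/(-579 - 1/(-18)) = 7185/(-579 - 1*(-1/18)) = 7185/(-579 + 1/18) = 7185/(-10421/18) = 7185*(-18/10421) = -129330/10421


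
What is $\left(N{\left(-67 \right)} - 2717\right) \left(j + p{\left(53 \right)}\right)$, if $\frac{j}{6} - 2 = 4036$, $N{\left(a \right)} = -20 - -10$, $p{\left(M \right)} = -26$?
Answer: $-65998854$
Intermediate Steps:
$N{\left(a \right)} = -10$ ($N{\left(a \right)} = -20 + 10 = -10$)
$j = 24228$ ($j = 12 + 6 \cdot 4036 = 12 + 24216 = 24228$)
$\left(N{\left(-67 \right)} - 2717\right) \left(j + p{\left(53 \right)}\right) = \left(-10 - 2717\right) \left(24228 - 26\right) = \left(-2727\right) 24202 = -65998854$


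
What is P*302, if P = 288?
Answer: 86976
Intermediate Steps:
P*302 = 288*302 = 86976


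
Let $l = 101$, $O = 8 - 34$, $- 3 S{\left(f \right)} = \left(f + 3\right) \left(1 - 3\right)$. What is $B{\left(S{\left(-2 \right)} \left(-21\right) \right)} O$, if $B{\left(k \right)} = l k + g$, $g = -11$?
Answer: $37050$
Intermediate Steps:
$S{\left(f \right)} = 2 + \frac{2 f}{3}$ ($S{\left(f \right)} = - \frac{\left(f + 3\right) \left(1 - 3\right)}{3} = - \frac{\left(3 + f\right) \left(-2\right)}{3} = - \frac{-6 - 2 f}{3} = 2 + \frac{2 f}{3}$)
$O = -26$
$B{\left(k \right)} = -11 + 101 k$ ($B{\left(k \right)} = 101 k - 11 = -11 + 101 k$)
$B{\left(S{\left(-2 \right)} \left(-21\right) \right)} O = \left(-11 + 101 \left(2 + \frac{2}{3} \left(-2\right)\right) \left(-21\right)\right) \left(-26\right) = \left(-11 + 101 \left(2 - \frac{4}{3}\right) \left(-21\right)\right) \left(-26\right) = \left(-11 + 101 \cdot \frac{2}{3} \left(-21\right)\right) \left(-26\right) = \left(-11 + 101 \left(-14\right)\right) \left(-26\right) = \left(-11 - 1414\right) \left(-26\right) = \left(-1425\right) \left(-26\right) = 37050$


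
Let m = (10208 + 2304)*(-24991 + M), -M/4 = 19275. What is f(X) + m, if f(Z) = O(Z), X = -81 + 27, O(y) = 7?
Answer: -1277362585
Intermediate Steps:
M = -77100 (M = -4*19275 = -77100)
X = -54
f(Z) = 7
m = -1277362592 (m = (10208 + 2304)*(-24991 - 77100) = 12512*(-102091) = -1277362592)
f(X) + m = 7 - 1277362592 = -1277362585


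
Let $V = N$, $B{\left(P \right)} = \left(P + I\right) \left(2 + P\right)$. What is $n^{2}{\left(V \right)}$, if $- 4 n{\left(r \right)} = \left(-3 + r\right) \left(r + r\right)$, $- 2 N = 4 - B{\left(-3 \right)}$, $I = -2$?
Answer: $\frac{25}{64} \approx 0.39063$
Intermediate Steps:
$B{\left(P \right)} = \left(-2 + P\right) \left(2 + P\right)$ ($B{\left(P \right)} = \left(P - 2\right) \left(2 + P\right) = \left(-2 + P\right) \left(2 + P\right)$)
$N = \frac{1}{2}$ ($N = - \frac{4 - \left(-4 + \left(-3\right)^{2}\right)}{2} = - \frac{4 - \left(-4 + 9\right)}{2} = - \frac{4 - 5}{2} = \left(- \frac{1}{2}\right) \left(-1\right) = \frac{1}{2} \approx 0.5$)
$V = \frac{1}{2} \approx 0.5$
$n{\left(r \right)} = - \frac{r \left(-3 + r\right)}{2}$ ($n{\left(r \right)} = - \frac{\left(-3 + r\right) \left(r + r\right)}{4} = - \frac{\left(-3 + r\right) 2 r}{4} = - \frac{2 r \left(-3 + r\right)}{4} = - \frac{r \left(-3 + r\right)}{2}$)
$n^{2}{\left(V \right)} = \left(\frac{1}{2} \cdot \frac{1}{2} \left(3 - \frac{1}{2}\right)\right)^{2} = \left(\frac{1}{2} \cdot \frac{1}{2} \cdot \frac{5}{2}\right)^{2} = \left(\frac{5}{8}\right)^{2} = \frac{25}{64}$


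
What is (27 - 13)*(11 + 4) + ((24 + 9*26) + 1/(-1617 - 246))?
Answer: 871883/1863 ≈ 468.00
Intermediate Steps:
(27 - 13)*(11 + 4) + ((24 + 9*26) + 1/(-1617 - 246)) = 14*15 + ((24 + 234) + 1/(-1863)) = 210 + (258 - 1/1863) = 210 + 480653/1863 = 871883/1863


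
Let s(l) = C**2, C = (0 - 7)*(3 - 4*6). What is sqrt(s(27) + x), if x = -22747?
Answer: I*sqrt(1138) ≈ 33.734*I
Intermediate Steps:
C = 147 (C = -7*(3 - 24) = -7*(-21) = 147)
s(l) = 21609 (s(l) = 147**2 = 21609)
sqrt(s(27) + x) = sqrt(21609 - 22747) = sqrt(-1138) = I*sqrt(1138)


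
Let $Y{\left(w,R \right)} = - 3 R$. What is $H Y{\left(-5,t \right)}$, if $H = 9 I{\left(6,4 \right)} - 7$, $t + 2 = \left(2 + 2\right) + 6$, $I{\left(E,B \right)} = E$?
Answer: $-1128$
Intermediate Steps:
$t = 8$ ($t = -2 + \left(\left(2 + 2\right) + 6\right) = -2 + \left(4 + 6\right) = -2 + 10 = 8$)
$H = 47$ ($H = 9 \cdot 6 - 7 = 54 - 7 = 47$)
$H Y{\left(-5,t \right)} = 47 \left(\left(-3\right) 8\right) = 47 \left(-24\right) = -1128$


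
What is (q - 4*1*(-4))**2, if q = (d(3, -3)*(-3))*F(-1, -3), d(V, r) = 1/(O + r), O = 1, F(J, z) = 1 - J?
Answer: 361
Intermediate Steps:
d(V, r) = 1/(1 + r)
q = 3 (q = (-3/(1 - 3))*(1 - 1*(-1)) = (-3/(-2))*(1 + 1) = -1/2*(-3)*2 = (3/2)*2 = 3)
(q - 4*1*(-4))**2 = (3 - 4*1*(-4))**2 = (3 - 4*(-4))**2 = (3 + 16)**2 = 19**2 = 361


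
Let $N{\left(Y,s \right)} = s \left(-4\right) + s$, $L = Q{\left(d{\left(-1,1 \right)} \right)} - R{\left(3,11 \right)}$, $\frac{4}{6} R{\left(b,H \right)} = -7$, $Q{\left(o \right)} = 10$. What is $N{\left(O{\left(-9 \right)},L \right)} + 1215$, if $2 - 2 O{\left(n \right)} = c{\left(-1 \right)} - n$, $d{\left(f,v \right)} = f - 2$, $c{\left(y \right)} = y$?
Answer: $\frac{2307}{2} \approx 1153.5$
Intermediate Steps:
$d{\left(f,v \right)} = -2 + f$ ($d{\left(f,v \right)} = f - 2 = -2 + f$)
$R{\left(b,H \right)} = - \frac{21}{2}$ ($R{\left(b,H \right)} = \frac{3}{2} \left(-7\right) = - \frac{21}{2}$)
$O{\left(n \right)} = \frac{3}{2} + \frac{n}{2}$ ($O{\left(n \right)} = 1 - \frac{-1 - n}{2} = 1 + \left(\frac{1}{2} + \frac{n}{2}\right) = \frac{3}{2} + \frac{n}{2}$)
$L = \frac{41}{2}$ ($L = 10 - - \frac{21}{2} = 10 + \frac{21}{2} = \frac{41}{2} \approx 20.5$)
$N{\left(Y,s \right)} = - 3 s$ ($N{\left(Y,s \right)} = - 4 s + s = - 3 s$)
$N{\left(O{\left(-9 \right)},L \right)} + 1215 = \left(-3\right) \frac{41}{2} + 1215 = - \frac{123}{2} + 1215 = \frac{2307}{2}$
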